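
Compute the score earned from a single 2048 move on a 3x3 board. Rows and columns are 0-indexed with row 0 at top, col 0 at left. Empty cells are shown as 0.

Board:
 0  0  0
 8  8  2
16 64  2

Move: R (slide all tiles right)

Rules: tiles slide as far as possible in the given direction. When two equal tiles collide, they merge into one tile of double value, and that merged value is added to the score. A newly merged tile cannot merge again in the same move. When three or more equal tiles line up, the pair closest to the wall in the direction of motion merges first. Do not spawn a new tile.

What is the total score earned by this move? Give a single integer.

Slide right:
row 0: [0, 0, 0] -> [0, 0, 0]  score +0 (running 0)
row 1: [8, 8, 2] -> [0, 16, 2]  score +16 (running 16)
row 2: [16, 64, 2] -> [16, 64, 2]  score +0 (running 16)
Board after move:
 0  0  0
 0 16  2
16 64  2

Answer: 16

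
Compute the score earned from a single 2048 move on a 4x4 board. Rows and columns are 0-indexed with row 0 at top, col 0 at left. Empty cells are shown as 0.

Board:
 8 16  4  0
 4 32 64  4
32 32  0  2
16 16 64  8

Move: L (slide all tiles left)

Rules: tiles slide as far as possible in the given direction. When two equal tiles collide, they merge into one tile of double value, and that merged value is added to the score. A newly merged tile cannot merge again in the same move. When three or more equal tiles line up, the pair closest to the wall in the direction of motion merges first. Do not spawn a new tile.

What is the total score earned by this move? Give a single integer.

Answer: 96

Derivation:
Slide left:
row 0: [8, 16, 4, 0] -> [8, 16, 4, 0]  score +0 (running 0)
row 1: [4, 32, 64, 4] -> [4, 32, 64, 4]  score +0 (running 0)
row 2: [32, 32, 0, 2] -> [64, 2, 0, 0]  score +64 (running 64)
row 3: [16, 16, 64, 8] -> [32, 64, 8, 0]  score +32 (running 96)
Board after move:
 8 16  4  0
 4 32 64  4
64  2  0  0
32 64  8  0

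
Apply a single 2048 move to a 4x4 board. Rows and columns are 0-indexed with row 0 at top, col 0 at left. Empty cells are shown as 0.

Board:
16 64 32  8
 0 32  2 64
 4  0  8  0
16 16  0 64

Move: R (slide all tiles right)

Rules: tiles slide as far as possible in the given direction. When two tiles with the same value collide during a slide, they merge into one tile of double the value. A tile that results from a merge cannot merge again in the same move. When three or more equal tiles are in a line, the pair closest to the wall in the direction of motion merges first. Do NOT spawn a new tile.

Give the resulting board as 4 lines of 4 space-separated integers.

Slide right:
row 0: [16, 64, 32, 8] -> [16, 64, 32, 8]
row 1: [0, 32, 2, 64] -> [0, 32, 2, 64]
row 2: [4, 0, 8, 0] -> [0, 0, 4, 8]
row 3: [16, 16, 0, 64] -> [0, 0, 32, 64]

Answer: 16 64 32  8
 0 32  2 64
 0  0  4  8
 0  0 32 64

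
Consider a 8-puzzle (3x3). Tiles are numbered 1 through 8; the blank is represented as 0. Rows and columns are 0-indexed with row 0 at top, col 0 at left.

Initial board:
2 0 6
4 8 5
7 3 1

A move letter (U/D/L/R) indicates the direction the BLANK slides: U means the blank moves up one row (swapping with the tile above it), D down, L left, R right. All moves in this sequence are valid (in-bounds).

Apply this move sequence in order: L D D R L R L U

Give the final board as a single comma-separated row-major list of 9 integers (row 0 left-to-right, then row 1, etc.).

Answer: 4, 2, 6, 0, 8, 5, 7, 3, 1

Derivation:
After move 1 (L):
0 2 6
4 8 5
7 3 1

After move 2 (D):
4 2 6
0 8 5
7 3 1

After move 3 (D):
4 2 6
7 8 5
0 3 1

After move 4 (R):
4 2 6
7 8 5
3 0 1

After move 5 (L):
4 2 6
7 8 5
0 3 1

After move 6 (R):
4 2 6
7 8 5
3 0 1

After move 7 (L):
4 2 6
7 8 5
0 3 1

After move 8 (U):
4 2 6
0 8 5
7 3 1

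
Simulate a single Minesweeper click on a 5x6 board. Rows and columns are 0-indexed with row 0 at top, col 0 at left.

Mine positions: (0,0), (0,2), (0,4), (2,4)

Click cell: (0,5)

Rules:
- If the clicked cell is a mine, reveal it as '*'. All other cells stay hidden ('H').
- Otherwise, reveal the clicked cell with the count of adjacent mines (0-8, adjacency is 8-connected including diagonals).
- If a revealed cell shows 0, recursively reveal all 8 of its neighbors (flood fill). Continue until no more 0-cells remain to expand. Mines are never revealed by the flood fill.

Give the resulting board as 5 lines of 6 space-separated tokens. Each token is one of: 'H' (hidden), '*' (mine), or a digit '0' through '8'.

H H H H H 1
H H H H H H
H H H H H H
H H H H H H
H H H H H H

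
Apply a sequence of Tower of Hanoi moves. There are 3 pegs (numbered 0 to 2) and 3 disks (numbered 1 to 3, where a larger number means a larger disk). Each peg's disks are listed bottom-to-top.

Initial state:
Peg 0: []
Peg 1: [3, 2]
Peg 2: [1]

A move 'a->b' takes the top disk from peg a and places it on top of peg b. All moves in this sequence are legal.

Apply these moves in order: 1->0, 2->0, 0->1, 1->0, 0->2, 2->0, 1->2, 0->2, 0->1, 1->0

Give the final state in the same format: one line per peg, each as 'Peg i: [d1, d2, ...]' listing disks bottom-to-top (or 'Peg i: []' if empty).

Answer: Peg 0: [2]
Peg 1: []
Peg 2: [3, 1]

Derivation:
After move 1 (1->0):
Peg 0: [2]
Peg 1: [3]
Peg 2: [1]

After move 2 (2->0):
Peg 0: [2, 1]
Peg 1: [3]
Peg 2: []

After move 3 (0->1):
Peg 0: [2]
Peg 1: [3, 1]
Peg 2: []

After move 4 (1->0):
Peg 0: [2, 1]
Peg 1: [3]
Peg 2: []

After move 5 (0->2):
Peg 0: [2]
Peg 1: [3]
Peg 2: [1]

After move 6 (2->0):
Peg 0: [2, 1]
Peg 1: [3]
Peg 2: []

After move 7 (1->2):
Peg 0: [2, 1]
Peg 1: []
Peg 2: [3]

After move 8 (0->2):
Peg 0: [2]
Peg 1: []
Peg 2: [3, 1]

After move 9 (0->1):
Peg 0: []
Peg 1: [2]
Peg 2: [3, 1]

After move 10 (1->0):
Peg 0: [2]
Peg 1: []
Peg 2: [3, 1]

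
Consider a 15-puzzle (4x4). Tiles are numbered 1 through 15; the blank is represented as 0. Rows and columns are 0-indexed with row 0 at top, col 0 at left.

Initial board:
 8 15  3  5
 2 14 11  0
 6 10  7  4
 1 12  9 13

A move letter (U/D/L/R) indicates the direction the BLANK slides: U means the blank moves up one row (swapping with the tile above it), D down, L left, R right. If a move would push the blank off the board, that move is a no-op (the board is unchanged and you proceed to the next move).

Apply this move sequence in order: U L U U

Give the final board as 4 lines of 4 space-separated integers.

Answer:  8 15  0  3
 2 14 11  5
 6 10  7  4
 1 12  9 13

Derivation:
After move 1 (U):
 8 15  3  0
 2 14 11  5
 6 10  7  4
 1 12  9 13

After move 2 (L):
 8 15  0  3
 2 14 11  5
 6 10  7  4
 1 12  9 13

After move 3 (U):
 8 15  0  3
 2 14 11  5
 6 10  7  4
 1 12  9 13

After move 4 (U):
 8 15  0  3
 2 14 11  5
 6 10  7  4
 1 12  9 13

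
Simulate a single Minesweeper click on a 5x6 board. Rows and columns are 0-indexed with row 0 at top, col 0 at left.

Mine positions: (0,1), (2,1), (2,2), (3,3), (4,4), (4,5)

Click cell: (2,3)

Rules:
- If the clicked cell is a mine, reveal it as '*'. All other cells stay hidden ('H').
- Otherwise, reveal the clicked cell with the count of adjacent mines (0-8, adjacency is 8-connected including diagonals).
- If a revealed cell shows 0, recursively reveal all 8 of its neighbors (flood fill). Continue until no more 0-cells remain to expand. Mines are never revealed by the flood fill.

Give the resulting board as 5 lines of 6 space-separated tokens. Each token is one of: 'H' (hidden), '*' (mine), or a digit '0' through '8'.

H H H H H H
H H H H H H
H H H 2 H H
H H H H H H
H H H H H H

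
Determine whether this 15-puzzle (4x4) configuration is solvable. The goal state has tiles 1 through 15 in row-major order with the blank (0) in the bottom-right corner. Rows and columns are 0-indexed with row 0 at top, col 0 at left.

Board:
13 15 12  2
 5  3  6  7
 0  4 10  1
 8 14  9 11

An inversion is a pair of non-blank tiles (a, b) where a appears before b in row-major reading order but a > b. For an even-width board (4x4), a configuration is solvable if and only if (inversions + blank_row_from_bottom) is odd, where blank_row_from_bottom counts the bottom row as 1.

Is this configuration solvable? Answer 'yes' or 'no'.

Answer: yes

Derivation:
Inversions: 51
Blank is in row 2 (0-indexed from top), which is row 2 counting from the bottom (bottom = 1).
51 + 2 = 53, which is odd, so the puzzle is solvable.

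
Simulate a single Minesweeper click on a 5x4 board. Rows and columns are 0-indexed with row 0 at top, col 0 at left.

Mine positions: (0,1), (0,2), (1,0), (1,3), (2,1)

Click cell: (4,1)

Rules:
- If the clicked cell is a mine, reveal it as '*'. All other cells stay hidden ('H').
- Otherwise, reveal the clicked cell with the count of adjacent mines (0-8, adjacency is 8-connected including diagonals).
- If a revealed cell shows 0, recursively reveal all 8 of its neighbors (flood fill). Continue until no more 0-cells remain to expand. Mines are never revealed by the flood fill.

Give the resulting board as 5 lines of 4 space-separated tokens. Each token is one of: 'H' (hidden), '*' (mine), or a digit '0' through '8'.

H H H H
H H H H
H H 2 1
1 1 1 0
0 0 0 0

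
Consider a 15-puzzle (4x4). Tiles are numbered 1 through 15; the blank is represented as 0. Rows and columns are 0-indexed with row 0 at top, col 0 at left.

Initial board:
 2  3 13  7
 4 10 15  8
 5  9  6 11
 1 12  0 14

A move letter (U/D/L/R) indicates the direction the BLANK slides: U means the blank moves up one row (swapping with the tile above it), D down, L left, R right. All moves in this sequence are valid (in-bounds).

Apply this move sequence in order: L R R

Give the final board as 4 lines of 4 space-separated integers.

After move 1 (L):
 2  3 13  7
 4 10 15  8
 5  9  6 11
 1  0 12 14

After move 2 (R):
 2  3 13  7
 4 10 15  8
 5  9  6 11
 1 12  0 14

After move 3 (R):
 2  3 13  7
 4 10 15  8
 5  9  6 11
 1 12 14  0

Answer:  2  3 13  7
 4 10 15  8
 5  9  6 11
 1 12 14  0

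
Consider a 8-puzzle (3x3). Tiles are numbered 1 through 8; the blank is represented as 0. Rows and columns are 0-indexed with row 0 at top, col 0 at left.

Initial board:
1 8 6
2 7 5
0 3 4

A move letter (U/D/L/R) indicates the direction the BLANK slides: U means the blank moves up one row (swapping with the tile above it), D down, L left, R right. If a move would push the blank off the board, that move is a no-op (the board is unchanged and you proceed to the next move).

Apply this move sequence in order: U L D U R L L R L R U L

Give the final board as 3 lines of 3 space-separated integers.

After move 1 (U):
1 8 6
0 7 5
2 3 4

After move 2 (L):
1 8 6
0 7 5
2 3 4

After move 3 (D):
1 8 6
2 7 5
0 3 4

After move 4 (U):
1 8 6
0 7 5
2 3 4

After move 5 (R):
1 8 6
7 0 5
2 3 4

After move 6 (L):
1 8 6
0 7 5
2 3 4

After move 7 (L):
1 8 6
0 7 5
2 3 4

After move 8 (R):
1 8 6
7 0 5
2 3 4

After move 9 (L):
1 8 6
0 7 5
2 3 4

After move 10 (R):
1 8 6
7 0 5
2 3 4

After move 11 (U):
1 0 6
7 8 5
2 3 4

After move 12 (L):
0 1 6
7 8 5
2 3 4

Answer: 0 1 6
7 8 5
2 3 4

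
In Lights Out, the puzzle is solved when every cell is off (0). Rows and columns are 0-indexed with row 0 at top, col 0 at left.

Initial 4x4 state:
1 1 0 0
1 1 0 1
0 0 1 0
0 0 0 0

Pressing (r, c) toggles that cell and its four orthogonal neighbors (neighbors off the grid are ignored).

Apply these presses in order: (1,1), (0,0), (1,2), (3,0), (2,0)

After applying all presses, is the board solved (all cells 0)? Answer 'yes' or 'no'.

Answer: no

Derivation:
After press 1 at (1,1):
1 0 0 0
0 0 1 1
0 1 1 0
0 0 0 0

After press 2 at (0,0):
0 1 0 0
1 0 1 1
0 1 1 0
0 0 0 0

After press 3 at (1,2):
0 1 1 0
1 1 0 0
0 1 0 0
0 0 0 0

After press 4 at (3,0):
0 1 1 0
1 1 0 0
1 1 0 0
1 1 0 0

After press 5 at (2,0):
0 1 1 0
0 1 0 0
0 0 0 0
0 1 0 0

Lights still on: 4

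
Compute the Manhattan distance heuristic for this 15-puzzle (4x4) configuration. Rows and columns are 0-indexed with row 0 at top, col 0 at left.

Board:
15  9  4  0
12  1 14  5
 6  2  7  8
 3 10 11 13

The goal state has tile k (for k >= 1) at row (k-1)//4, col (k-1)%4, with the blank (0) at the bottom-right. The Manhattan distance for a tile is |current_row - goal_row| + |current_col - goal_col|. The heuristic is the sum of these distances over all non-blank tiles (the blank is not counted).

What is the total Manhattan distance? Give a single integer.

Answer: 37

Derivation:
Tile 15: (0,0)->(3,2) = 5
Tile 9: (0,1)->(2,0) = 3
Tile 4: (0,2)->(0,3) = 1
Tile 12: (1,0)->(2,3) = 4
Tile 1: (1,1)->(0,0) = 2
Tile 14: (1,2)->(3,1) = 3
Tile 5: (1,3)->(1,0) = 3
Tile 6: (2,0)->(1,1) = 2
Tile 2: (2,1)->(0,1) = 2
Tile 7: (2,2)->(1,2) = 1
Tile 8: (2,3)->(1,3) = 1
Tile 3: (3,0)->(0,2) = 5
Tile 10: (3,1)->(2,1) = 1
Tile 11: (3,2)->(2,2) = 1
Tile 13: (3,3)->(3,0) = 3
Sum: 5 + 3 + 1 + 4 + 2 + 3 + 3 + 2 + 2 + 1 + 1 + 5 + 1 + 1 + 3 = 37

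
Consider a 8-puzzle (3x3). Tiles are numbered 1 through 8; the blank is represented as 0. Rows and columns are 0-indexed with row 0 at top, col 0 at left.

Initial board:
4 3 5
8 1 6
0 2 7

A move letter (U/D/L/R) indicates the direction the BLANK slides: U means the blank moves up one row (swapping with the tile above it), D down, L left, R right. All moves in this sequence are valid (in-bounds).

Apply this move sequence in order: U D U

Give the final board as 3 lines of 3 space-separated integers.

After move 1 (U):
4 3 5
0 1 6
8 2 7

After move 2 (D):
4 3 5
8 1 6
0 2 7

After move 3 (U):
4 3 5
0 1 6
8 2 7

Answer: 4 3 5
0 1 6
8 2 7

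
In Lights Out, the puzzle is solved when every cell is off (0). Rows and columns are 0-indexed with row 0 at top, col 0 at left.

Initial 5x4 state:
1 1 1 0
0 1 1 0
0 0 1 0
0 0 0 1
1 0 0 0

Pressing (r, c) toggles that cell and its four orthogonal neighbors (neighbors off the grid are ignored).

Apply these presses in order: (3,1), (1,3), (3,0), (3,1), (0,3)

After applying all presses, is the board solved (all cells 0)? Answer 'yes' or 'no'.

Answer: no

Derivation:
After press 1 at (3,1):
1 1 1 0
0 1 1 0
0 1 1 0
1 1 1 1
1 1 0 0

After press 2 at (1,3):
1 1 1 1
0 1 0 1
0 1 1 1
1 1 1 1
1 1 0 0

After press 3 at (3,0):
1 1 1 1
0 1 0 1
1 1 1 1
0 0 1 1
0 1 0 0

After press 4 at (3,1):
1 1 1 1
0 1 0 1
1 0 1 1
1 1 0 1
0 0 0 0

After press 5 at (0,3):
1 1 0 0
0 1 0 0
1 0 1 1
1 1 0 1
0 0 0 0

Lights still on: 9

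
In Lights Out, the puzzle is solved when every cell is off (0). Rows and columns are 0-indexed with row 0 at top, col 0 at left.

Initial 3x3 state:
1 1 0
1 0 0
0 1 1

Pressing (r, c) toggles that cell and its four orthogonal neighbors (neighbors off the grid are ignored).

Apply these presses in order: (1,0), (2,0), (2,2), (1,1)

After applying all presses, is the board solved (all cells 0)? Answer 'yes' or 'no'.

Answer: yes

Derivation:
After press 1 at (1,0):
0 1 0
0 1 0
1 1 1

After press 2 at (2,0):
0 1 0
1 1 0
0 0 1

After press 3 at (2,2):
0 1 0
1 1 1
0 1 0

After press 4 at (1,1):
0 0 0
0 0 0
0 0 0

Lights still on: 0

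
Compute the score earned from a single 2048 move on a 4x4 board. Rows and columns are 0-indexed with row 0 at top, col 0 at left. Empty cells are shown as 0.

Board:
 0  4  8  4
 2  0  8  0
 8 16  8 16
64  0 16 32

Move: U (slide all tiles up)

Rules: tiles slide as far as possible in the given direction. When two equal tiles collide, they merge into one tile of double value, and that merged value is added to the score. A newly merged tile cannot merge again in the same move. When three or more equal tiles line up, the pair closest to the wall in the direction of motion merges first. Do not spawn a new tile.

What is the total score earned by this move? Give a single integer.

Answer: 16

Derivation:
Slide up:
col 0: [0, 2, 8, 64] -> [2, 8, 64, 0]  score +0 (running 0)
col 1: [4, 0, 16, 0] -> [4, 16, 0, 0]  score +0 (running 0)
col 2: [8, 8, 8, 16] -> [16, 8, 16, 0]  score +16 (running 16)
col 3: [4, 0, 16, 32] -> [4, 16, 32, 0]  score +0 (running 16)
Board after move:
 2  4 16  4
 8 16  8 16
64  0 16 32
 0  0  0  0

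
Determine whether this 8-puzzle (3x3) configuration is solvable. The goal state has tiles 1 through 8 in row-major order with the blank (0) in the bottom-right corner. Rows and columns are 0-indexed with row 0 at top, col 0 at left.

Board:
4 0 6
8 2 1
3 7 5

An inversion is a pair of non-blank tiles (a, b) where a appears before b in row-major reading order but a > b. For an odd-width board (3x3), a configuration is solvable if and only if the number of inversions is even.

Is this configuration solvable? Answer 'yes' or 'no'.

Inversions (pairs i<j in row-major order where tile[i] > tile[j] > 0): 14
14 is even, so the puzzle is solvable.

Answer: yes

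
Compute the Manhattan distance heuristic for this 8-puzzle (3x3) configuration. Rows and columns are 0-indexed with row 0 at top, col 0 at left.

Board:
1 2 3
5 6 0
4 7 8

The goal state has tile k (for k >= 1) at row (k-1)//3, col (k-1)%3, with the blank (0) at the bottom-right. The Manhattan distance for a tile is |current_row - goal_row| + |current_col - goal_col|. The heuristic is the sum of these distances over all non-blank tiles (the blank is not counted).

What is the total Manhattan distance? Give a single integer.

Tile 1: (0,0)->(0,0) = 0
Tile 2: (0,1)->(0,1) = 0
Tile 3: (0,2)->(0,2) = 0
Tile 5: (1,0)->(1,1) = 1
Tile 6: (1,1)->(1,2) = 1
Tile 4: (2,0)->(1,0) = 1
Tile 7: (2,1)->(2,0) = 1
Tile 8: (2,2)->(2,1) = 1
Sum: 0 + 0 + 0 + 1 + 1 + 1 + 1 + 1 = 5

Answer: 5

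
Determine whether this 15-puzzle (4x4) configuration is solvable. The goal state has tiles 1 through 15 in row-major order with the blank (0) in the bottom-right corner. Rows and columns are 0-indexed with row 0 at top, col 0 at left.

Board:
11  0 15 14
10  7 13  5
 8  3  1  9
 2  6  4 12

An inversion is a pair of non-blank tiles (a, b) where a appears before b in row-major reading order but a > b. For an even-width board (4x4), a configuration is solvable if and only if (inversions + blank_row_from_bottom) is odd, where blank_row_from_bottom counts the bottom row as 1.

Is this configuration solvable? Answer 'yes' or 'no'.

Inversions: 74
Blank is in row 0 (0-indexed from top), which is row 4 counting from the bottom (bottom = 1).
74 + 4 = 78, which is even, so the puzzle is not solvable.

Answer: no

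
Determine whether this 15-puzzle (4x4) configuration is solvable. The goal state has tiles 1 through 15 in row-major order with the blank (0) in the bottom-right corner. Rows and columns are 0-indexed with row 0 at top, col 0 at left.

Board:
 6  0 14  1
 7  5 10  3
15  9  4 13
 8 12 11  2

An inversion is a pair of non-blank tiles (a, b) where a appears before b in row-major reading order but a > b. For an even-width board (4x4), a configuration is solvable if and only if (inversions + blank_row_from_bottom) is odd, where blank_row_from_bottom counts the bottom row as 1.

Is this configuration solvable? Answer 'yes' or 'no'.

Answer: yes

Derivation:
Inversions: 49
Blank is in row 0 (0-indexed from top), which is row 4 counting from the bottom (bottom = 1).
49 + 4 = 53, which is odd, so the puzzle is solvable.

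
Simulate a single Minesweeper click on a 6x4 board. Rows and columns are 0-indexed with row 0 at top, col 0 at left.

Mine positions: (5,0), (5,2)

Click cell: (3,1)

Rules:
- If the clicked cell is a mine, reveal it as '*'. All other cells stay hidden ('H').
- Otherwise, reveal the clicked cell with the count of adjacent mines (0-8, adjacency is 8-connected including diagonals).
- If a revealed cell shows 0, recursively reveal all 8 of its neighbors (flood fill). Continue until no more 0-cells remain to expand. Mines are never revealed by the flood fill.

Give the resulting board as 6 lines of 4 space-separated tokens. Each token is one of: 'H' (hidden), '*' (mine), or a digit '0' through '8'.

0 0 0 0
0 0 0 0
0 0 0 0
0 0 0 0
1 2 1 1
H H H H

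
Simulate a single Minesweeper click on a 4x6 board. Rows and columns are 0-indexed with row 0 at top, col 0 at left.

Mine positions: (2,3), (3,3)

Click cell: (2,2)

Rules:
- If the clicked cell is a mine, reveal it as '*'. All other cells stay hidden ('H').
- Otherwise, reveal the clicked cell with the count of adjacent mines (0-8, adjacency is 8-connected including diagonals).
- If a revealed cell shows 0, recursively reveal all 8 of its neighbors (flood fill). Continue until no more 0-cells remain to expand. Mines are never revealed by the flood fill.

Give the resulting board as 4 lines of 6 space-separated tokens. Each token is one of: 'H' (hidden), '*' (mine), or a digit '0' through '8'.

H H H H H H
H H H H H H
H H 2 H H H
H H H H H H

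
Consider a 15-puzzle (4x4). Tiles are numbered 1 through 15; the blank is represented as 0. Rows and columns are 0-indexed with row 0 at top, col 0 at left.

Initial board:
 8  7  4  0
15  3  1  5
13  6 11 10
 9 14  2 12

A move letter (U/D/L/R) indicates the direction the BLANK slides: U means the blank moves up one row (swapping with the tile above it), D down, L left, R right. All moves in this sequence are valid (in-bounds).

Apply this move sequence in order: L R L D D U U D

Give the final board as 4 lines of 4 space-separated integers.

Answer:  8  7  1  4
15  3  0  5
13  6 11 10
 9 14  2 12

Derivation:
After move 1 (L):
 8  7  0  4
15  3  1  5
13  6 11 10
 9 14  2 12

After move 2 (R):
 8  7  4  0
15  3  1  5
13  6 11 10
 9 14  2 12

After move 3 (L):
 8  7  0  4
15  3  1  5
13  6 11 10
 9 14  2 12

After move 4 (D):
 8  7  1  4
15  3  0  5
13  6 11 10
 9 14  2 12

After move 5 (D):
 8  7  1  4
15  3 11  5
13  6  0 10
 9 14  2 12

After move 6 (U):
 8  7  1  4
15  3  0  5
13  6 11 10
 9 14  2 12

After move 7 (U):
 8  7  0  4
15  3  1  5
13  6 11 10
 9 14  2 12

After move 8 (D):
 8  7  1  4
15  3  0  5
13  6 11 10
 9 14  2 12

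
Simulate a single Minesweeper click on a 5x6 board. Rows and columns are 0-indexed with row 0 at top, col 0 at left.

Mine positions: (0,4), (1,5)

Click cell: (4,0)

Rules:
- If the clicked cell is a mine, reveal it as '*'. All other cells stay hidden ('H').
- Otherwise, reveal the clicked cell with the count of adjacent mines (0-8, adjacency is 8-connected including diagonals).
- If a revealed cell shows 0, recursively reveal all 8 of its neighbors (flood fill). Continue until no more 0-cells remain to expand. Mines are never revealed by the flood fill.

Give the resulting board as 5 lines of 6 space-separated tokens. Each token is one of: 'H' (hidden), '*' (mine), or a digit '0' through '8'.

0 0 0 1 H H
0 0 0 1 2 H
0 0 0 0 1 1
0 0 0 0 0 0
0 0 0 0 0 0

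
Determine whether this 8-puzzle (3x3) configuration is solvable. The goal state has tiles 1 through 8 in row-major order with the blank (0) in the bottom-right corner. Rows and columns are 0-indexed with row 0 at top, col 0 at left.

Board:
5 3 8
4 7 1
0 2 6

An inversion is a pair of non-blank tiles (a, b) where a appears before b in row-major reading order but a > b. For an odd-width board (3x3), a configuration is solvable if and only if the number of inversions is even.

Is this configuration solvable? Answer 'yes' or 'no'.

Answer: yes

Derivation:
Inversions (pairs i<j in row-major order where tile[i] > tile[j] > 0): 16
16 is even, so the puzzle is solvable.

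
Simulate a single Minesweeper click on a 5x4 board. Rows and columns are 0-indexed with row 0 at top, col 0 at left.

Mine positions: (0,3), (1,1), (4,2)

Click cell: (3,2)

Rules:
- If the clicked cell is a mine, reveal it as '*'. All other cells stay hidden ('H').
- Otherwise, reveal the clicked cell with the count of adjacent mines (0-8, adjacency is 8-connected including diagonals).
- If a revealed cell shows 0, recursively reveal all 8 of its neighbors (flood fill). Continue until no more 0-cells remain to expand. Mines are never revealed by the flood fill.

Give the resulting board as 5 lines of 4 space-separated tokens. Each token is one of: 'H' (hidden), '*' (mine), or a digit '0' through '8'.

H H H H
H H H H
H H H H
H H 1 H
H H H H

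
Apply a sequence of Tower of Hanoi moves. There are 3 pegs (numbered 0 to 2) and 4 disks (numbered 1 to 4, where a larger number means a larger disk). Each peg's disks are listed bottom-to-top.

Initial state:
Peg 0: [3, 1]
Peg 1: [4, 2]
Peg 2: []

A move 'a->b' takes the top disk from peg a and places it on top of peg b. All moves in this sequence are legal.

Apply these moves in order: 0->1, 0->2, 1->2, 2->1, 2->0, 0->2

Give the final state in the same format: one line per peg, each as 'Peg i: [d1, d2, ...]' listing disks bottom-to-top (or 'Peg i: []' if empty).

Answer: Peg 0: []
Peg 1: [4, 2, 1]
Peg 2: [3]

Derivation:
After move 1 (0->1):
Peg 0: [3]
Peg 1: [4, 2, 1]
Peg 2: []

After move 2 (0->2):
Peg 0: []
Peg 1: [4, 2, 1]
Peg 2: [3]

After move 3 (1->2):
Peg 0: []
Peg 1: [4, 2]
Peg 2: [3, 1]

After move 4 (2->1):
Peg 0: []
Peg 1: [4, 2, 1]
Peg 2: [3]

After move 5 (2->0):
Peg 0: [3]
Peg 1: [4, 2, 1]
Peg 2: []

After move 6 (0->2):
Peg 0: []
Peg 1: [4, 2, 1]
Peg 2: [3]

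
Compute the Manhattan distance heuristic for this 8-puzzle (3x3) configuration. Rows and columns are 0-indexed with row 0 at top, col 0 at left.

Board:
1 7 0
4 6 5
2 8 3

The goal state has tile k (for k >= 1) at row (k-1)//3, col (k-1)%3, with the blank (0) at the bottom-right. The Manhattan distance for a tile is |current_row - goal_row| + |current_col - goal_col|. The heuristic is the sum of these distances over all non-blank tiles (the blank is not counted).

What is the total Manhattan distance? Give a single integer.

Tile 1: (0,0)->(0,0) = 0
Tile 7: (0,1)->(2,0) = 3
Tile 4: (1,0)->(1,0) = 0
Tile 6: (1,1)->(1,2) = 1
Tile 5: (1,2)->(1,1) = 1
Tile 2: (2,0)->(0,1) = 3
Tile 8: (2,1)->(2,1) = 0
Tile 3: (2,2)->(0,2) = 2
Sum: 0 + 3 + 0 + 1 + 1 + 3 + 0 + 2 = 10

Answer: 10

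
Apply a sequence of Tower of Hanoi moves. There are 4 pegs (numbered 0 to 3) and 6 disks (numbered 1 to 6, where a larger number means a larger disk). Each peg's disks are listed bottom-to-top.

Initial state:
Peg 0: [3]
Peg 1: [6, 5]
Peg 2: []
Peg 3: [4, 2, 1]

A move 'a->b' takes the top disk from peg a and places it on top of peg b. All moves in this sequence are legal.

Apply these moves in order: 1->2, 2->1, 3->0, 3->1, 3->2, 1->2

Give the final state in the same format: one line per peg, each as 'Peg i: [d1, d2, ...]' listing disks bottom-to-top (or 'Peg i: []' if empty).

After move 1 (1->2):
Peg 0: [3]
Peg 1: [6]
Peg 2: [5]
Peg 3: [4, 2, 1]

After move 2 (2->1):
Peg 0: [3]
Peg 1: [6, 5]
Peg 2: []
Peg 3: [4, 2, 1]

After move 3 (3->0):
Peg 0: [3, 1]
Peg 1: [6, 5]
Peg 2: []
Peg 3: [4, 2]

After move 4 (3->1):
Peg 0: [3, 1]
Peg 1: [6, 5, 2]
Peg 2: []
Peg 3: [4]

After move 5 (3->2):
Peg 0: [3, 1]
Peg 1: [6, 5, 2]
Peg 2: [4]
Peg 3: []

After move 6 (1->2):
Peg 0: [3, 1]
Peg 1: [6, 5]
Peg 2: [4, 2]
Peg 3: []

Answer: Peg 0: [3, 1]
Peg 1: [6, 5]
Peg 2: [4, 2]
Peg 3: []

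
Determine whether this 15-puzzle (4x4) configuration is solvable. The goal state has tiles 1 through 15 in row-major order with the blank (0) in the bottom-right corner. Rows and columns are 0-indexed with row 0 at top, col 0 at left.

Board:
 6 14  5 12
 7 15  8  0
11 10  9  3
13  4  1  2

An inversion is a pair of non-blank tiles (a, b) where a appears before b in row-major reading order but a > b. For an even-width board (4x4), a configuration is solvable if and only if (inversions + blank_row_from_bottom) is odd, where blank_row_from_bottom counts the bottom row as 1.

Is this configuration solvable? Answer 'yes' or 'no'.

Answer: no

Derivation:
Inversions: 69
Blank is in row 1 (0-indexed from top), which is row 3 counting from the bottom (bottom = 1).
69 + 3 = 72, which is even, so the puzzle is not solvable.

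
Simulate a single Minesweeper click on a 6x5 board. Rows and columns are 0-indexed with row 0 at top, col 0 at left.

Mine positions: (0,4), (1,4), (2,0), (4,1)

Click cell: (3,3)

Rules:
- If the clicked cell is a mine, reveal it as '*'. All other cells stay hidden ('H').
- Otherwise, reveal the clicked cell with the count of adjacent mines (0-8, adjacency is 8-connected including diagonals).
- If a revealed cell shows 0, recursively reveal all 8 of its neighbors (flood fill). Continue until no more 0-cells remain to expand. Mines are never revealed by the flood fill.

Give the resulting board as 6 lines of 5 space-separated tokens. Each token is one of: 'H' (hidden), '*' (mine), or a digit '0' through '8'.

0 0 0 2 H
1 1 0 2 H
H 1 0 1 1
H 2 1 0 0
H H 1 0 0
H H 1 0 0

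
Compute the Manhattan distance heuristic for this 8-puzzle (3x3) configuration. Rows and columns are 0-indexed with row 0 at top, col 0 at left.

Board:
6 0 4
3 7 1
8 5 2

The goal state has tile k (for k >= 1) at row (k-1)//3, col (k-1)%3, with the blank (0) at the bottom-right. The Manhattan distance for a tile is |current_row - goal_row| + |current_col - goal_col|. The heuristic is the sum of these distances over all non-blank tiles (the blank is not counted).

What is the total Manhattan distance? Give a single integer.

Answer: 19

Derivation:
Tile 6: (0,0)->(1,2) = 3
Tile 4: (0,2)->(1,0) = 3
Tile 3: (1,0)->(0,2) = 3
Tile 7: (1,1)->(2,0) = 2
Tile 1: (1,2)->(0,0) = 3
Tile 8: (2,0)->(2,1) = 1
Tile 5: (2,1)->(1,1) = 1
Tile 2: (2,2)->(0,1) = 3
Sum: 3 + 3 + 3 + 2 + 3 + 1 + 1 + 3 = 19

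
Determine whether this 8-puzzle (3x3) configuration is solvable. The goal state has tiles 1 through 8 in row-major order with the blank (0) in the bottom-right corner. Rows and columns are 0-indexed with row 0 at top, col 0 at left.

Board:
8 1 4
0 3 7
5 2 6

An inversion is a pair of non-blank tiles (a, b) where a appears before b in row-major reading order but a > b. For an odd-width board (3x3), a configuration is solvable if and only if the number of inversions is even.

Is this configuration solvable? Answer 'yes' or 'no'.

Inversions (pairs i<j in row-major order where tile[i] > tile[j] > 0): 14
14 is even, so the puzzle is solvable.

Answer: yes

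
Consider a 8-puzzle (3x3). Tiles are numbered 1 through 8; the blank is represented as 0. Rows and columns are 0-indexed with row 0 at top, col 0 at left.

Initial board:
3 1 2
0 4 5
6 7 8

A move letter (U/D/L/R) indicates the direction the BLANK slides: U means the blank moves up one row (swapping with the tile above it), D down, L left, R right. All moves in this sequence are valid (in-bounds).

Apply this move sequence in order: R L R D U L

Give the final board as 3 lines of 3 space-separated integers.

After move 1 (R):
3 1 2
4 0 5
6 7 8

After move 2 (L):
3 1 2
0 4 5
6 7 8

After move 3 (R):
3 1 2
4 0 5
6 7 8

After move 4 (D):
3 1 2
4 7 5
6 0 8

After move 5 (U):
3 1 2
4 0 5
6 7 8

After move 6 (L):
3 1 2
0 4 5
6 7 8

Answer: 3 1 2
0 4 5
6 7 8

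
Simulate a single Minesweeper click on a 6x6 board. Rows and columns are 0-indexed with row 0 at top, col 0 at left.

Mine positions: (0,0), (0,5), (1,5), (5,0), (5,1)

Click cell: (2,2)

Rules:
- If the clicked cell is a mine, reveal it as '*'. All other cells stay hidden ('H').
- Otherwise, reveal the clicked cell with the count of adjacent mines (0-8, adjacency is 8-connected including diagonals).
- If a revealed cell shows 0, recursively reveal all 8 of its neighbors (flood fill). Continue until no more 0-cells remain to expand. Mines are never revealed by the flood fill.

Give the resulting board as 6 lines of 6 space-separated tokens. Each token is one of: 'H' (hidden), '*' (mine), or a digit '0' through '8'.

H 1 0 0 2 H
1 1 0 0 2 H
0 0 0 0 1 1
0 0 0 0 0 0
2 2 1 0 0 0
H H 1 0 0 0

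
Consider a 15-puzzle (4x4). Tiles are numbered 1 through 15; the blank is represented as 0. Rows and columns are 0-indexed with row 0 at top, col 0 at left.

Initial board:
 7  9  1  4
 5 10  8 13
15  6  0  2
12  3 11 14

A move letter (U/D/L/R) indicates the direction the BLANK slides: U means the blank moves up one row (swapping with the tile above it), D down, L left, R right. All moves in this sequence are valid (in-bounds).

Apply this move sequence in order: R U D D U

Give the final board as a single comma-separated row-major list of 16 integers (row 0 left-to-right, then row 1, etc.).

Answer: 7, 9, 1, 4, 5, 10, 8, 13, 15, 6, 2, 0, 12, 3, 11, 14

Derivation:
After move 1 (R):
 7  9  1  4
 5 10  8 13
15  6  2  0
12  3 11 14

After move 2 (U):
 7  9  1  4
 5 10  8  0
15  6  2 13
12  3 11 14

After move 3 (D):
 7  9  1  4
 5 10  8 13
15  6  2  0
12  3 11 14

After move 4 (D):
 7  9  1  4
 5 10  8 13
15  6  2 14
12  3 11  0

After move 5 (U):
 7  9  1  4
 5 10  8 13
15  6  2  0
12  3 11 14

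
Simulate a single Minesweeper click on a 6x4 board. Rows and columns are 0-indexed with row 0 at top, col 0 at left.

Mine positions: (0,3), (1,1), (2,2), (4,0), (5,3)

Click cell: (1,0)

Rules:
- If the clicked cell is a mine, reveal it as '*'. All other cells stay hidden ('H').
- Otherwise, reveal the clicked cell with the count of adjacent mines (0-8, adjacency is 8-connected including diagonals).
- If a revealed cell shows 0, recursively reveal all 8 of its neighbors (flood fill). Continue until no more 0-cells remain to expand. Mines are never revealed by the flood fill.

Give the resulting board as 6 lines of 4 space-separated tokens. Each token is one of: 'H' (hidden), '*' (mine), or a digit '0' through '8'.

H H H H
1 H H H
H H H H
H H H H
H H H H
H H H H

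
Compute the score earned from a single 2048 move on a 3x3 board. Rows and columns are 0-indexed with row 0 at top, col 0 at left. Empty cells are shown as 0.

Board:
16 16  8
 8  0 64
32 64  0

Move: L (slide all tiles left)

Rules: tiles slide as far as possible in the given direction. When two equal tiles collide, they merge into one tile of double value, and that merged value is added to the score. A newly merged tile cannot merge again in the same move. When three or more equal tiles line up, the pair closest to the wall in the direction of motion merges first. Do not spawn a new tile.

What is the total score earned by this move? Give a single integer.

Answer: 32

Derivation:
Slide left:
row 0: [16, 16, 8] -> [32, 8, 0]  score +32 (running 32)
row 1: [8, 0, 64] -> [8, 64, 0]  score +0 (running 32)
row 2: [32, 64, 0] -> [32, 64, 0]  score +0 (running 32)
Board after move:
32  8  0
 8 64  0
32 64  0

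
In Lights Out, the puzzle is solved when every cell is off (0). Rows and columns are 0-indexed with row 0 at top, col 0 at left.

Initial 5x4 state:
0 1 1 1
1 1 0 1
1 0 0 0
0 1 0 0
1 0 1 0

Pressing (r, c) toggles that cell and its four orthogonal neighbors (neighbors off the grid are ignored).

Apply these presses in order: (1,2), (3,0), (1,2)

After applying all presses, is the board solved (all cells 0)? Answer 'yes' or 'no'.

After press 1 at (1,2):
0 1 0 1
1 0 1 0
1 0 1 0
0 1 0 0
1 0 1 0

After press 2 at (3,0):
0 1 0 1
1 0 1 0
0 0 1 0
1 0 0 0
0 0 1 0

After press 3 at (1,2):
0 1 1 1
1 1 0 1
0 0 0 0
1 0 0 0
0 0 1 0

Lights still on: 8

Answer: no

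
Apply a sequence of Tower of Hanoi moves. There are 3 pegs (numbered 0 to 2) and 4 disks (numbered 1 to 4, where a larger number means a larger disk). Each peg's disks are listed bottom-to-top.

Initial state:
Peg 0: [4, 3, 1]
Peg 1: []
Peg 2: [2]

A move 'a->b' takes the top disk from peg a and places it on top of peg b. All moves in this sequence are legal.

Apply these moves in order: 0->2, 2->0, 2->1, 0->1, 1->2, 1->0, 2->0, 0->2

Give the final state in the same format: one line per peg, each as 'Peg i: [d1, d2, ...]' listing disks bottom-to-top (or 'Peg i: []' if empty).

After move 1 (0->2):
Peg 0: [4, 3]
Peg 1: []
Peg 2: [2, 1]

After move 2 (2->0):
Peg 0: [4, 3, 1]
Peg 1: []
Peg 2: [2]

After move 3 (2->1):
Peg 0: [4, 3, 1]
Peg 1: [2]
Peg 2: []

After move 4 (0->1):
Peg 0: [4, 3]
Peg 1: [2, 1]
Peg 2: []

After move 5 (1->2):
Peg 0: [4, 3]
Peg 1: [2]
Peg 2: [1]

After move 6 (1->0):
Peg 0: [4, 3, 2]
Peg 1: []
Peg 2: [1]

After move 7 (2->0):
Peg 0: [4, 3, 2, 1]
Peg 1: []
Peg 2: []

After move 8 (0->2):
Peg 0: [4, 3, 2]
Peg 1: []
Peg 2: [1]

Answer: Peg 0: [4, 3, 2]
Peg 1: []
Peg 2: [1]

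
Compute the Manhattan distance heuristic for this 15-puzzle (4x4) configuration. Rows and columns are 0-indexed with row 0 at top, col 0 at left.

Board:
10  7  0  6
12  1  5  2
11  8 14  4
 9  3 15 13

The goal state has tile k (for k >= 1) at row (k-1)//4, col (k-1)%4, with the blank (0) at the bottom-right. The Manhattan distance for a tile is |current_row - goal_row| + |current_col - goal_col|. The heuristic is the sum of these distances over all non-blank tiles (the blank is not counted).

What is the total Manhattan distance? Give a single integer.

Tile 10: (0,0)->(2,1) = 3
Tile 7: (0,1)->(1,2) = 2
Tile 6: (0,3)->(1,1) = 3
Tile 12: (1,0)->(2,3) = 4
Tile 1: (1,1)->(0,0) = 2
Tile 5: (1,2)->(1,0) = 2
Tile 2: (1,3)->(0,1) = 3
Tile 11: (2,0)->(2,2) = 2
Tile 8: (2,1)->(1,3) = 3
Tile 14: (2,2)->(3,1) = 2
Tile 4: (2,3)->(0,3) = 2
Tile 9: (3,0)->(2,0) = 1
Tile 3: (3,1)->(0,2) = 4
Tile 15: (3,2)->(3,2) = 0
Tile 13: (3,3)->(3,0) = 3
Sum: 3 + 2 + 3 + 4 + 2 + 2 + 3 + 2 + 3 + 2 + 2 + 1 + 4 + 0 + 3 = 36

Answer: 36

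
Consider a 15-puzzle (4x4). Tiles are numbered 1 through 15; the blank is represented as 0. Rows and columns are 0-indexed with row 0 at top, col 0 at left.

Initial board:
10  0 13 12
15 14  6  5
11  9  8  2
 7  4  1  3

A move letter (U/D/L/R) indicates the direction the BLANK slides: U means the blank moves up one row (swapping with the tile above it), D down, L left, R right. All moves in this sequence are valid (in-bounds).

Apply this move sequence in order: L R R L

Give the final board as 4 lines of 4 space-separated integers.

Answer: 10  0 13 12
15 14  6  5
11  9  8  2
 7  4  1  3

Derivation:
After move 1 (L):
 0 10 13 12
15 14  6  5
11  9  8  2
 7  4  1  3

After move 2 (R):
10  0 13 12
15 14  6  5
11  9  8  2
 7  4  1  3

After move 3 (R):
10 13  0 12
15 14  6  5
11  9  8  2
 7  4  1  3

After move 4 (L):
10  0 13 12
15 14  6  5
11  9  8  2
 7  4  1  3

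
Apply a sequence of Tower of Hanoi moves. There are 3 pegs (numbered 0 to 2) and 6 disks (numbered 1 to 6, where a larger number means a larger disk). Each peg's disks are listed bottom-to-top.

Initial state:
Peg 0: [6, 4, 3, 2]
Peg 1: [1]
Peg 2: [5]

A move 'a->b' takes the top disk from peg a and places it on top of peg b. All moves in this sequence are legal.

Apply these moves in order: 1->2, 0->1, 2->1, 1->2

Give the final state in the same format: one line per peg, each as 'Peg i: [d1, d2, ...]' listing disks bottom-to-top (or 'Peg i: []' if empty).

After move 1 (1->2):
Peg 0: [6, 4, 3, 2]
Peg 1: []
Peg 2: [5, 1]

After move 2 (0->1):
Peg 0: [6, 4, 3]
Peg 1: [2]
Peg 2: [5, 1]

After move 3 (2->1):
Peg 0: [6, 4, 3]
Peg 1: [2, 1]
Peg 2: [5]

After move 4 (1->2):
Peg 0: [6, 4, 3]
Peg 1: [2]
Peg 2: [5, 1]

Answer: Peg 0: [6, 4, 3]
Peg 1: [2]
Peg 2: [5, 1]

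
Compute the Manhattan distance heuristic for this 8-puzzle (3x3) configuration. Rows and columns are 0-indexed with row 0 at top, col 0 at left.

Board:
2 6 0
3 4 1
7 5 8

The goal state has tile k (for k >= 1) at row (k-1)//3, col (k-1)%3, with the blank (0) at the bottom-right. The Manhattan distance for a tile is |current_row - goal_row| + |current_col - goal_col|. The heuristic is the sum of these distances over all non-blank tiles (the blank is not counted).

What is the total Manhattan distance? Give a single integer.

Answer: 12

Derivation:
Tile 2: at (0,0), goal (0,1), distance |0-0|+|0-1| = 1
Tile 6: at (0,1), goal (1,2), distance |0-1|+|1-2| = 2
Tile 3: at (1,0), goal (0,2), distance |1-0|+|0-2| = 3
Tile 4: at (1,1), goal (1,0), distance |1-1|+|1-0| = 1
Tile 1: at (1,2), goal (0,0), distance |1-0|+|2-0| = 3
Tile 7: at (2,0), goal (2,0), distance |2-2|+|0-0| = 0
Tile 5: at (2,1), goal (1,1), distance |2-1|+|1-1| = 1
Tile 8: at (2,2), goal (2,1), distance |2-2|+|2-1| = 1
Sum: 1 + 2 + 3 + 1 + 3 + 0 + 1 + 1 = 12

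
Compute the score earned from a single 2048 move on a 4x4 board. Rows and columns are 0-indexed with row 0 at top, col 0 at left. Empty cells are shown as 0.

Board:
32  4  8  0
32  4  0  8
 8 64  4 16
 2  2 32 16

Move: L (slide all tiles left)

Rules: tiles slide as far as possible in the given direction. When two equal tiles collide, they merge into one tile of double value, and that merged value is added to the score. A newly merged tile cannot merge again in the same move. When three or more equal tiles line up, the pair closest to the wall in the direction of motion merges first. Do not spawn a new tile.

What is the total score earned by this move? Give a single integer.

Slide left:
row 0: [32, 4, 8, 0] -> [32, 4, 8, 0]  score +0 (running 0)
row 1: [32, 4, 0, 8] -> [32, 4, 8, 0]  score +0 (running 0)
row 2: [8, 64, 4, 16] -> [8, 64, 4, 16]  score +0 (running 0)
row 3: [2, 2, 32, 16] -> [4, 32, 16, 0]  score +4 (running 4)
Board after move:
32  4  8  0
32  4  8  0
 8 64  4 16
 4 32 16  0

Answer: 4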